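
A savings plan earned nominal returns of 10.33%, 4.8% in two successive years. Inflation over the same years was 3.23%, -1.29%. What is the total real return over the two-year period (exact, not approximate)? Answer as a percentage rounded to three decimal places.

Compound the nominal returns: 1.1033 × 1.0480 = 1.156258.
Compound inflation: 1.0323 × 0.9871 = 1.018983.
Deflate: 1.156258 / 1.018983 = 1.134718.
Total real return = 1.134718 − 1 → 13.472%.

13.472%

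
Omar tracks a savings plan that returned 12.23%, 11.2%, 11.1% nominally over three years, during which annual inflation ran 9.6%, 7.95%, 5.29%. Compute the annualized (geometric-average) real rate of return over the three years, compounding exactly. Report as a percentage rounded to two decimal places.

3.63%

Nominal growth factor = 1.1223 × 1.1120 × 1.1110 = 1.38652533
Price-level growth factor = 1.0960 × 1.0795 × 1.0529 = 1.24571968
Real growth factor = 1.38652533 / 1.24571968 = 1.11303157
Annualized real rate = 1.11303157^(1/3) − 1 = 3.6341% → 3.63%.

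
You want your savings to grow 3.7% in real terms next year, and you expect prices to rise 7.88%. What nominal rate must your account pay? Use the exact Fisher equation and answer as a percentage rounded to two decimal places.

11.87%

(1 + i) = (1 + r)(1 + π) = 1.03700 × 1.07880 = 1.1187156
i = 1.1187156 − 1, so the required nominal rate is 11.87%.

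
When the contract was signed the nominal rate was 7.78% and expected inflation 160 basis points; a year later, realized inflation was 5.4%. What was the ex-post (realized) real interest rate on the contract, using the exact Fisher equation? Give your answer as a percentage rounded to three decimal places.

Ex-post: (1 + 0.0778)/(1 + 0.0540) − 1 = 2.2581%
So the realized real rate is 2.258%.

2.258%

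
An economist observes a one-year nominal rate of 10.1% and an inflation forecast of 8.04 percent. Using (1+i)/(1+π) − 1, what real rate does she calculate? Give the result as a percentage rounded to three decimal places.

1 + r = 1.10100 / 1.08040 = 1.019067
r = 1.019067 − 1 = 1.9067%, i.e. 1.907%.

1.907%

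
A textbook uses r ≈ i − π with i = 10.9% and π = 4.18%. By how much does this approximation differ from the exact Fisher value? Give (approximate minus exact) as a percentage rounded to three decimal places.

0.270%

Approximate: r ≈ 10.900% − 4.180% = 6.7200%
Exact: (1 + 0.1090)/(1 + 0.0418) − 1 = 6.4504%
Error = 6.7200% − 6.4504% = 0.2696% → 0.270%.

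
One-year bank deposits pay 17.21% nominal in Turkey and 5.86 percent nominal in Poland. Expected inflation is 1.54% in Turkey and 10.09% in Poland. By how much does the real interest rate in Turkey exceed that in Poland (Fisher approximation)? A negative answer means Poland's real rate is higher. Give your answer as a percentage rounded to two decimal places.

Turkey: 17.21% − 1.54% = 15.670%
Poland: 5.86% − 10.09% = -4.230%
Differential = 19.900% → 19.90%.

19.90%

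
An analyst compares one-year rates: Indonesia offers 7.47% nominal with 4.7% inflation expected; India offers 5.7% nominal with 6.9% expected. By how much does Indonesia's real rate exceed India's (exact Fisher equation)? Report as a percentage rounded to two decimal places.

Indonesia: (1 + 0.0747)/(1 + 0.0470) − 1 = 2.6457%
India: (1 + 0.0570)/(1 + 0.0690) − 1 = -1.1225%
Differential = 2.6457% − (-1.1225%) = 3.7682% → 3.77%.

3.77%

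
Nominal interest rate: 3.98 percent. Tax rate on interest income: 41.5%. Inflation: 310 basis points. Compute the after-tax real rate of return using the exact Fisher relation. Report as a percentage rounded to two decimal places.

-0.75%

After-tax nominal return = 3.98% × (1 − 0.415) = 2.3283%.
1 + r = 1.023283 / 1.03100 = 0.992515
After-tax real rate = 0.992515 − 1 → -0.75%.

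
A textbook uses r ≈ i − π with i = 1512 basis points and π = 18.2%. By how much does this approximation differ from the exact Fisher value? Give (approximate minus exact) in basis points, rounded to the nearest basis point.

Approximate: r ≈ 15.120% − 18.200% = -3.0800%
Exact: (1 + 0.1512)/(1 + 0.1820) − 1 = -2.6058%
Error = -3.0800% − (-2.6058%) = -0.4742% → -47 basis points.

-47 basis points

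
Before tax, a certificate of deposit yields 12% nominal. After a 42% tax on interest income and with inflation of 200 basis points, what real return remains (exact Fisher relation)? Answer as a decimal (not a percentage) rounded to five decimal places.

0.04863

After-tax nominal return = 12% × (1 − 0.42) = 6.9600%.
1 + r = 1.06960 / 1.02000 = 1.048627
After-tax real rate = 1.048627 − 1 → 0.04863.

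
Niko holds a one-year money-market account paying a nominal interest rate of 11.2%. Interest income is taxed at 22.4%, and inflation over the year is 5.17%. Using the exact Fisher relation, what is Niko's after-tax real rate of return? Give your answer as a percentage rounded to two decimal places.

3.35%

After-tax nominal return = 11.2% × (1 − 0.224) = 8.6912%.
1 + r = 1.086912 / 1.05170 = 1.033481
After-tax real rate = 1.033481 − 1 → 3.35%.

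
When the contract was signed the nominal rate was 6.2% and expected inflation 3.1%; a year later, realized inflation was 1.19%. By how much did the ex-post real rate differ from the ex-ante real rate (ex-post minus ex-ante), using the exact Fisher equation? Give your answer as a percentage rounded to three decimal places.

1.944%

Ex-ante: (1 + 0.0620)/(1 + 0.0310) − 1 = 3.0068%
Ex-post: (1 + 0.0620)/(1 + 0.0119) − 1 = 4.9511%
Difference (ex-post − ex-ante) = 1.9443% → 1.944%.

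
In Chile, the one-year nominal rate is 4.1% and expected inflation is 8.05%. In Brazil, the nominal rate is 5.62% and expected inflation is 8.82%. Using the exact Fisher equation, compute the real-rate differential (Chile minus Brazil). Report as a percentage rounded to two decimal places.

Chile: (1 + 0.0410)/(1 + 0.0805) − 1 = -3.6557%
Brazil: (1 + 0.0562)/(1 + 0.0882) − 1 = -2.9406%
Differential = -3.6557% − (-2.9406%) = -0.7151% → -0.72%.

-0.72%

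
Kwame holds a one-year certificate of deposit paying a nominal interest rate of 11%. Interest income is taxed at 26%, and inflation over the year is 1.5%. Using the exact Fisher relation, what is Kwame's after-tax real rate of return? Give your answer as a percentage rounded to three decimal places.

After-tax nominal return = 11% × (1 − 0.26) = 8.1400%.
1 + r = 1.08140 / 1.01500 = 1.065419
After-tax real rate = 1.065419 − 1 → 6.542%.

6.542%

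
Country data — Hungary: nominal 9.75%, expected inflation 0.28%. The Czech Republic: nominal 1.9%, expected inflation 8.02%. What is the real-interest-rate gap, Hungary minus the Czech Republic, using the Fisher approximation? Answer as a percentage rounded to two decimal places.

Hungary: 9.75% − 0.28% = 9.470%
The Czech Republic: 1.9% − 8.02% = -6.120%
Differential = 15.590% → 15.59%.

15.59%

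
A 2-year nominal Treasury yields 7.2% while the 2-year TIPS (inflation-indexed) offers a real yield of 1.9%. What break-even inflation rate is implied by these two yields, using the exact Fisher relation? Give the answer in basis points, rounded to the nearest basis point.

(1 + π) = (1 + i)/(1 + r) = 1.07200 / 1.01900 = 1.052012
Break-even inflation = 1.052012 − 1 → 520 basis points.

520 basis points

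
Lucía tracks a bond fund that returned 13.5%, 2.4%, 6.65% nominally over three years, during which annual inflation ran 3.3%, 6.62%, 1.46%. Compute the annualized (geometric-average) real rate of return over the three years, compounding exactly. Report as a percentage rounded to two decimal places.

Compound the nominal returns: 1.1350 × 1.0240 × 1.0665 = 1.23952896.
Compound inflation: 1.0330 × 1.0662 × 1.0146 = 1.11746482.
Deflate: 1.23952896 / 1.11746482 = 1.10923310.
Annualized real rate = 1.10923310^(1/3) − 1 = 3.5160% → 3.52%.

3.52%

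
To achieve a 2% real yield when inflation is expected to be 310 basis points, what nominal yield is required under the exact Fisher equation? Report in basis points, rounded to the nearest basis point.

516 basis points

(1 + i) = (1 + r)(1 + π) = 1.02000 × 1.03100 = 1.05162
i = 1.05162 − 1, so the required nominal rate is 516 basis points.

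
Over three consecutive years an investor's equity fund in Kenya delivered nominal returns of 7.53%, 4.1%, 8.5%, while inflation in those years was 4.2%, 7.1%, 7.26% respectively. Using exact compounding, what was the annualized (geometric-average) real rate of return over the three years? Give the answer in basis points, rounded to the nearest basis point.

Nominal growth factor = 1.0753 × 1.0410 × 1.0850 = 1.21453522
Price-level growth factor = 1.0420 × 1.0710 × 1.0726 = 1.19700229
Real growth factor = 1.21453522 / 1.19700229 = 1.01464736
Annualized real rate = 1.01464736^(1/3) − 1 = 0.4859% → 49 basis points.

49 basis points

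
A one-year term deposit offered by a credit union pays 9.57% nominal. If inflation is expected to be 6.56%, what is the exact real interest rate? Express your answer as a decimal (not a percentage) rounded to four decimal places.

1 + r = 1.09570 / 1.06560 = 1.028247
r = 1.028247 − 1 = 2.8247%, i.e. 0.0282.

0.0282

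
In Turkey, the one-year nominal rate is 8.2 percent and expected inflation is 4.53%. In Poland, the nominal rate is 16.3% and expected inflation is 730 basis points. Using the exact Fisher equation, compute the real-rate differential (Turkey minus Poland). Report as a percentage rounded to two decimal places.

-4.88%

Turkey: (1 + 0.0820)/(1 + 0.0453) − 1 = 3.5110%
Poland: (1 + 0.1630)/(1 + 0.0730) − 1 = 8.3877%
Differential = 3.5110% − 8.3877% = -4.8767% → -4.88%.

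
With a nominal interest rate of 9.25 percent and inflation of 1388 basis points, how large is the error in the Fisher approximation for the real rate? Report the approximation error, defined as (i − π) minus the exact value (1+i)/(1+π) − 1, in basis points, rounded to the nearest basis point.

Approximate: r ≈ 9.250% − 13.880% = -4.6300%
Exact: (1 + 0.0925)/(1 + 0.1388) − 1 = -4.0657%
Error = -4.6300% − (-4.0657%) = -0.5643% → -56 basis points.

-56 basis points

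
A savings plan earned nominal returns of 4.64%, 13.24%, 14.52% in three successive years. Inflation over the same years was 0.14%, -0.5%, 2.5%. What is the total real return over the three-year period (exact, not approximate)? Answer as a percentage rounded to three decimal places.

Nominal growth factor = 1.0464 × 1.1324 × 1.1452 = 1.356997
Price-level growth factor = 1.0014 × 0.9950 × 1.0250 = 1.021303
Real growth factor = 1.356997 / 1.021303 = 1.328692
Total real return = 1.328692 − 1 → 32.869%.

32.869%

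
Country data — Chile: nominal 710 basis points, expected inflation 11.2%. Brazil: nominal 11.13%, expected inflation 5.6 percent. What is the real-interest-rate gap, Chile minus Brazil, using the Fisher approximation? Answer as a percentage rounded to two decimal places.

-9.63%

Chile: 7.1% − 11.2% = -4.100%
Brazil: 11.13% − 5.6% = 5.530%
Differential = -9.630% → -9.63%.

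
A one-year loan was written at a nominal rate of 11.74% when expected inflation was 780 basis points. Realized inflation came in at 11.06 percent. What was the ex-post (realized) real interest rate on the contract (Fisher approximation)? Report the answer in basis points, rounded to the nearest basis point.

68 basis points

Ex-post: 11.74% − 11.06% = 0.680%
So the realized real rate is 68 basis points.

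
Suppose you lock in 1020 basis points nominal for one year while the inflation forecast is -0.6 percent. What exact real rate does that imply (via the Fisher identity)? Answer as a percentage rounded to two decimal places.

10.87%

By the Fisher identity, 1 + r = (1 + i)/(1 + π).
1 + r = 1.10200 / 0.99400 = 1.108652
r = 1.108652 − 1 = 10.8652%, i.e. 10.87%.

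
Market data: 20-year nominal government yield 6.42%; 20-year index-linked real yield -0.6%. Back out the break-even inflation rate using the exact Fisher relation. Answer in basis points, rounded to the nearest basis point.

(1 + π) = (1 + i)/(1 + r) = 1.06420 / 0.99400 = 1.070624
Break-even inflation = 1.070624 − 1 → 706 basis points.

706 basis points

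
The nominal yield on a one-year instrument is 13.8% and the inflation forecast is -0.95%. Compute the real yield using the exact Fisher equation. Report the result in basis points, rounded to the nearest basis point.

1 + r = 1.13800 / 0.99050 = 1.148915
r = 1.148915 − 1 = 14.8915%, i.e. 1489 basis points.

1489 basis points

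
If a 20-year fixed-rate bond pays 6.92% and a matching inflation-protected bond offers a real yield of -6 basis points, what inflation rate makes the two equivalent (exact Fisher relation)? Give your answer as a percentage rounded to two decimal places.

6.98%

(1 + π) = (1 + i)/(1 + r) = 1.06920 / 0.99940 = 1.069842
Break-even inflation = 1.069842 − 1 → 6.98%.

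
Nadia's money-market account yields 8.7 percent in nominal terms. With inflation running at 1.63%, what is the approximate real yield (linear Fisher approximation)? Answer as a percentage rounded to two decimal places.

7.07%

r ≈ i − π = 8.7% − 1.63% = 7.07%.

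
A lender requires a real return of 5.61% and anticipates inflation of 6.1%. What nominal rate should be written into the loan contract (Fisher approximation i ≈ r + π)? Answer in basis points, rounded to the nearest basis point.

i ≈ r + π = 5.61% + 6.1% = 1171 basis points.

1171 basis points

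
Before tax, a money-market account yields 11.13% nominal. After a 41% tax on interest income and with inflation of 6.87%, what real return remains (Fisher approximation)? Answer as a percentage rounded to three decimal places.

After-tax nominal return = 11.13% × (1 − 0.41) = 6.5667%.
r ≈ 6.5667% − 6.87% → -0.303%.

-0.303%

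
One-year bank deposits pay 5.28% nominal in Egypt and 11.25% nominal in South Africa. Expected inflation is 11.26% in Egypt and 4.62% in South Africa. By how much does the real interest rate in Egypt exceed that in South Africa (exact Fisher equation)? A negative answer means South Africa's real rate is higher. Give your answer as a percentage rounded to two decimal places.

-11.71%

Egypt: (1 + 0.0528)/(1 + 0.1126) − 1 = -5.3748%
South Africa: (1 + 0.1125)/(1 + 0.0462) − 1 = 6.3372%
Differential = -5.3748% − 6.3372% = -11.7120% → -11.71%.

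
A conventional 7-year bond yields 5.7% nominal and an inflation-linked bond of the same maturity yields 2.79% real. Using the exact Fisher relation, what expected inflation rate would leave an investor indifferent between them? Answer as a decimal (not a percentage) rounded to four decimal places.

(1 + π) = (1 + i)/(1 + r) = 1.05700 / 1.02790 = 1.028310
Break-even inflation = 1.028310 − 1 → 0.0283.

0.0283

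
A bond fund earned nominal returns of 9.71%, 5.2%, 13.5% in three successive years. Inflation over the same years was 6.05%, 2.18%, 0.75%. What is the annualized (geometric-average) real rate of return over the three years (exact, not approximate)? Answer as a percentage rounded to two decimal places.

Nominal growth factor = 1.0971 × 1.0520 × 1.1350 = 1.30995934
Price-level growth factor = 1.0605 × 1.0218 × 1.0075 = 1.09174604
Real growth factor = 1.30995934 / 1.09174604 = 1.19987551
Annualized real rate = 1.19987551^(1/3) − 1 = 6.2622% → 6.26%.

6.26%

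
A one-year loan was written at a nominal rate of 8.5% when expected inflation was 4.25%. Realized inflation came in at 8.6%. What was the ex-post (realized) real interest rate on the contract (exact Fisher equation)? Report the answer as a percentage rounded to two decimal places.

-0.09%

Ex-post: (1 + 0.0850)/(1 + 0.0860) − 1 = -0.0921%
So the realized real rate is -0.09%.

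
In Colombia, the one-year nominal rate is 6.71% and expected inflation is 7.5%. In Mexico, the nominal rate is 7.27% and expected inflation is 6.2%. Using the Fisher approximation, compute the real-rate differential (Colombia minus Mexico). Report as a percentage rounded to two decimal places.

Colombia: 6.71% − 7.5% = -0.790%
Mexico: 7.27% − 6.2% = 1.070%
Differential = -1.860% → -1.86%.

-1.86%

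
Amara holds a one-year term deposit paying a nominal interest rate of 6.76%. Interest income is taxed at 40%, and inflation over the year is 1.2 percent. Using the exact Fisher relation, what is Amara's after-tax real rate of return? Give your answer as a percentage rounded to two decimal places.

After-tax nominal return = 6.76% × (1 − 0.4) = 4.0560%.
1 + r = 1.04056 / 1.01200 = 1.028221
After-tax real rate = 1.028221 − 1 → 2.82%.

2.82%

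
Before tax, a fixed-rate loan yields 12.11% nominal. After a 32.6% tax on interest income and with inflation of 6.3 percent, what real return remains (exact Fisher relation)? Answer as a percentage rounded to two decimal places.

After-tax nominal return = 12.11% × (1 − 0.326) = 8.16214%.
1 + r = 1.0816214 / 1.06300 = 1.017518
After-tax real rate = 1.017518 − 1 → 1.75%.

1.75%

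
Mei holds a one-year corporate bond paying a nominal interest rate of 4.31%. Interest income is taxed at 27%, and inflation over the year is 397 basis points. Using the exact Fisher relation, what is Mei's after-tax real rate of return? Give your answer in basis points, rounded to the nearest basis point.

After-tax nominal return = 4.31% × (1 − 0.27) = 3.1463%.
1 + r = 1.031463 / 1.03970 = 0.992078
After-tax real rate = 0.992078 − 1 → -79 basis points.

-79 basis points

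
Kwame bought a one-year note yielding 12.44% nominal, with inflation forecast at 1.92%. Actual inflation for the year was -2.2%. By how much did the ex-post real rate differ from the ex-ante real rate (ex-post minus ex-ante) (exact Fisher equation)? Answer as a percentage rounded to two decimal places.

Ex-ante: (1 + 0.1244)/(1 + 0.0192) − 1 = 10.3218%
Ex-post: (1 + 0.1244)/(1 − 0.0220) − 1 = 14.9693%
Difference (ex-post − ex-ante) = 4.6475% → 4.65%.

4.65%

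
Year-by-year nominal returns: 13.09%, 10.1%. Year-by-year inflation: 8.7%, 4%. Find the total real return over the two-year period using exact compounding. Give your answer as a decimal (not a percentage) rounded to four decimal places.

0.1014

Compound the nominal returns: 1.1309 × 1.1010 = 1.245121.
Compound inflation: 1.0870 × 1.0400 = 1.130480.
Deflate: 1.245121 / 1.130480 = 1.101409.
Total real return = 1.101409 − 1 → 0.1014.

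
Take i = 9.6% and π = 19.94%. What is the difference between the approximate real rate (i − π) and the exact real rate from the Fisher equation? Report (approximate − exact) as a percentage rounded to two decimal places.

Approximate: r ≈ 9.600% − 19.940% = -10.3400%
Exact: (1 + 0.0960)/(1 + 0.1994) − 1 = -8.6210%
Error = -10.3400% − (-8.6210%) = -1.7190% → -1.72%.

-1.72%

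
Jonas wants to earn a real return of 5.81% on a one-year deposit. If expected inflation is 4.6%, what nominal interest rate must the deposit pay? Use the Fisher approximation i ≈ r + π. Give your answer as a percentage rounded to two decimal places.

10.41%

i ≈ r + π = 5.81% + 4.6% = 10.41%.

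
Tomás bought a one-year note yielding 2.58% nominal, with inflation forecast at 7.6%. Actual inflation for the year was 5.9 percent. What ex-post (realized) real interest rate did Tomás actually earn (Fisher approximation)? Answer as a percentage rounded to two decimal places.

Ex-post: 2.58% − 5.9% = -3.320%
So the realized real rate is -3.32%.

-3.32%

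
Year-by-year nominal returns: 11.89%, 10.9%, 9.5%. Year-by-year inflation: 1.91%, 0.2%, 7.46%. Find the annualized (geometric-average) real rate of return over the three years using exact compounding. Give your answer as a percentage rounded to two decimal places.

Compound the nominal returns: 1.1189 × 1.1090 × 1.0950 = 1.35874181.
Compound inflation: 1.0191 × 1.0020 × 1.0746 = 1.09731511.
Deflate: 1.35874181 / 1.09731511 = 1.23824214.
Annualized real rate = 1.23824214^(1/3) − 1 = 7.3829% → 7.38%.

7.38%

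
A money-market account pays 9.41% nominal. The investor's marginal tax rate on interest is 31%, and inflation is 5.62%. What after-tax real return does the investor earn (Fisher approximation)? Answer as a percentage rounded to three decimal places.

After-tax nominal return = 9.41% × (1 − 0.31) = 6.4929%.
r ≈ 6.4929% − 5.62% → 0.873%.

0.873%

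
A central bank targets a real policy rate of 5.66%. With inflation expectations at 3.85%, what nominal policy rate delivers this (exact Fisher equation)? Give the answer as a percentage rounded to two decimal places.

(1 + i) = (1 + r)(1 + π) = 1.05660 × 1.03850 = 1.0972791
i = 1.0972791 − 1, so the required nominal rate is 9.73%.

9.73%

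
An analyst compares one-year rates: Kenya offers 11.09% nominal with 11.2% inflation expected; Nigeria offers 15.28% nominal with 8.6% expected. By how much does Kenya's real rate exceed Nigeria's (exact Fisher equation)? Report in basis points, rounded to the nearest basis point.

Kenya: (1 + 0.1109)/(1 + 0.1120) − 1 = -0.0989%
Nigeria: (1 + 0.1528)/(1 + 0.0860) − 1 = 6.1510%
Differential = -0.0989% − 6.1510% = -6.2499% → -625 basis points.

-625 basis points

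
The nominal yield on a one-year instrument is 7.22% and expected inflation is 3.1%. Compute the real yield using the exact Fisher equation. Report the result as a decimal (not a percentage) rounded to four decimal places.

0.0400

1 + r = 1.07220 / 1.03100 = 1.039961
r = 1.039961 − 1 = 3.9961%, i.e. 0.0400.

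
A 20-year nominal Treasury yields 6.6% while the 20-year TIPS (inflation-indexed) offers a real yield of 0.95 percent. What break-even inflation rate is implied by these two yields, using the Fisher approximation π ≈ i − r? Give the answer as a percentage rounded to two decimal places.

π ≈ i − r = 6.6% − 0.95% → 5.65%.

5.65%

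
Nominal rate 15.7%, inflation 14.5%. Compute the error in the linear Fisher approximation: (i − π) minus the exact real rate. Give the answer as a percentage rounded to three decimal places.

0.152%

Approximate: r ≈ 15.700% − 14.500% = 1.2000%
Exact: (1 + 0.1570)/(1 + 0.1450) − 1 = 1.0480%
Error = 1.2000% − 1.0480% = 0.1520% → 0.152%.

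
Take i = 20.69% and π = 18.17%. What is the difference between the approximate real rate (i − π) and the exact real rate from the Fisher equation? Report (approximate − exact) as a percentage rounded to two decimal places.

Approximate: r ≈ 20.690% − 18.170% = 2.5200%
Exact: (1 + 0.2069)/(1 + 0.1817) − 1 = 2.1325%
Error = 2.5200% − 2.1325% = 0.3875% → 0.39%.

0.39%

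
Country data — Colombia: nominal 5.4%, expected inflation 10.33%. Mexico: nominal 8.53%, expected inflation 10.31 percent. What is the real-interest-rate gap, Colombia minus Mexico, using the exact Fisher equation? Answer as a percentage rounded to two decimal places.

-2.85%

Colombia: (1 + 0.0540)/(1 + 0.1033) − 1 = -4.4684%
Mexico: (1 + 0.0853)/(1 + 0.1031) − 1 = -1.6136%
Differential = -4.4684% − (-1.6136%) = -2.8548% → -2.85%.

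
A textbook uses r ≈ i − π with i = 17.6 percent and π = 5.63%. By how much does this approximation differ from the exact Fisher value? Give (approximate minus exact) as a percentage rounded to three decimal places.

Approximate: r ≈ 17.600% − 5.630% = 11.9700%
Exact: (1 + 0.1760)/(1 + 0.0563) − 1 = 11.3320%
Error = 11.9700% − 11.3320% = 0.6380% → 0.638%.

0.638%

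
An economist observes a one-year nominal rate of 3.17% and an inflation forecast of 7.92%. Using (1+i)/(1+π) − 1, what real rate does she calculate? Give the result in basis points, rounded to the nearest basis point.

-440 basis points

By the Fisher equation, 1 + r = (1 + i)/(1 + π).
1 + r = 1.03170 / 1.07920 = 0.955986
r = 0.955986 − 1 = -4.4014%, i.e. -440 basis points.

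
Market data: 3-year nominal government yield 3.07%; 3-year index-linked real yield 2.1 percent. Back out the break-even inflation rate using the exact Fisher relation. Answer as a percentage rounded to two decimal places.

(1 + π) = (1 + i)/(1 + r) = 1.03070 / 1.02100 = 1.009500
Break-even inflation = 1.009500 − 1 → 0.95%.

0.95%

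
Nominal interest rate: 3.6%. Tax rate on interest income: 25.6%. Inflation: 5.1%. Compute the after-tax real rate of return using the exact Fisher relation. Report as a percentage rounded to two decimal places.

-2.30%

After-tax nominal return = 3.6% × (1 − 0.256) = 2.6784%.
1 + r = 1.026784 / 1.05100 = 0.976959
After-tax real rate = 0.976959 − 1 → -2.30%.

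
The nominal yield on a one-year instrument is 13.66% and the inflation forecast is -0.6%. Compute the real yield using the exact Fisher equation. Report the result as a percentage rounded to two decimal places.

14.35%

By the Fisher relation, 1 + r = (1 + i)/(1 + π).
1 + r = 1.13660 / 0.99400 = 1.143461
r = 1.143461 − 1 = 14.3461%, i.e. 14.35%.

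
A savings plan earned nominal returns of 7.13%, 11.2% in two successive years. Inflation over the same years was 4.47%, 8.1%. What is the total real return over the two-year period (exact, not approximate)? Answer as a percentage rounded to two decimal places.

Compound the nominal returns: 1.0713 × 1.1120 = 1.191286.
Compound inflation: 1.0447 × 1.0810 = 1.129321.
Deflate: 1.191286 / 1.129321 = 1.054869.
Total real return = 1.054869 − 1 → 5.49%.

5.49%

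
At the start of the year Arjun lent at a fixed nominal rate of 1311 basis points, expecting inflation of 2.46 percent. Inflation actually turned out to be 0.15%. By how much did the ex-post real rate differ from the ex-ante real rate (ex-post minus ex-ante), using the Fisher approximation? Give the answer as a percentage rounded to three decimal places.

2.310%

Ex-ante: 13.11% − 2.46% = 10.650%
Ex-post: 13.11% − 0.15% = 12.960%
Difference (ex-post − ex-ante) = 2.3100% → 2.310%.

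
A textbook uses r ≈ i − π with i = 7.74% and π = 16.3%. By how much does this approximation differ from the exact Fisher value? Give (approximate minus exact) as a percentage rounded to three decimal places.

Approximate: r ≈ 7.740% − 16.300% = -8.5600%
Exact: (1 + 0.0774)/(1 + 0.1630) − 1 = -7.3603%
Error = -8.5600% − (-7.3603%) = -1.1997% → -1.200%.

-1.200%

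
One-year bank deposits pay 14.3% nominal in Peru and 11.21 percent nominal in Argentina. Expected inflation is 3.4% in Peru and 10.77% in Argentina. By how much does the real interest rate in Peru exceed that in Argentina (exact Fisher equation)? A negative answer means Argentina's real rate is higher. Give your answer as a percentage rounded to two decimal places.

Peru: (1 + 0.1430)/(1 + 0.0340) − 1 = 10.5416%
Argentina: (1 + 0.1121)/(1 + 0.1077) − 1 = 0.3972%
Differential = 10.5416% − 0.3972% = 10.1444% → 10.14%.

10.14%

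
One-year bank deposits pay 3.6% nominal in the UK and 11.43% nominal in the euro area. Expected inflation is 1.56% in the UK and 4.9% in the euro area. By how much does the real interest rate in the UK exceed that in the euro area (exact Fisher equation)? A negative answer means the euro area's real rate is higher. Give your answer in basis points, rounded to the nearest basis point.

The UK: (1 + 0.0360)/(1 + 0.0156) − 1 = 2.0087%
The euro area: (1 + 0.1143)/(1 + 0.0490) − 1 = 6.2250%
Differential = 2.0087% − 6.2250% = -4.2163% → -422 basis points.

-422 basis points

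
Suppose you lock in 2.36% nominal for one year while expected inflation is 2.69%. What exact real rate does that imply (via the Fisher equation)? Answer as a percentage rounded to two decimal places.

-0.32%

By the Fisher equation, 1 + r = (1 + i)/(1 + π).
1 + r = 1.02360 / 1.02690 = 0.996786
r = 0.996786 − 1 = -0.3214%, i.e. -0.32%.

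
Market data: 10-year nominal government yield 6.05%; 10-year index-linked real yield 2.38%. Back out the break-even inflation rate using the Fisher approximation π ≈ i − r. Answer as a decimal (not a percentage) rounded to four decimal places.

0.0367

π ≈ i − r = 6.05% − 2.38% → 0.0367.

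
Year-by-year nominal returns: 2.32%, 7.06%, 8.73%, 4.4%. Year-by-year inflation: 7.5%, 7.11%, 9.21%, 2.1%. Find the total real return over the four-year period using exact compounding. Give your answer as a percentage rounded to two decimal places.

Compound the nominal returns: 1.0232 × 1.0706 × 1.0873 × 1.0440 = 1.243477.
Compound inflation: 1.0750 × 1.0711 × 1.0921 × 1.0210 = 1.283887.
Deflate: 1.243477 / 1.283887 = 0.968525.
Total real return = 0.968525 − 1 → -3.15%.

-3.15%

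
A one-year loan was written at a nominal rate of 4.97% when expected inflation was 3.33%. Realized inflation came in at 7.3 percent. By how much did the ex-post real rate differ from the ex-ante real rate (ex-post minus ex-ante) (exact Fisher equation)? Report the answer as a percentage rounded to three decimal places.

Ex-ante: (1 + 0.0497)/(1 + 0.0333) − 1 = 1.5871%
Ex-post: (1 + 0.0497)/(1 + 0.0730) − 1 = -2.1715%
Difference (ex-post − ex-ante) = -3.7586% → -3.759%.

-3.759%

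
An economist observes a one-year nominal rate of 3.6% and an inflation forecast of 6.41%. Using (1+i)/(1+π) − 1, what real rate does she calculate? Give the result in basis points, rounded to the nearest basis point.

-264 basis points

By the Fisher equation, 1 + r = (1 + i)/(1 + π).
1 + r = 1.03600 / 1.06410 = 0.973593
r = 0.973593 − 1 = -2.6407%, i.e. -264 basis points.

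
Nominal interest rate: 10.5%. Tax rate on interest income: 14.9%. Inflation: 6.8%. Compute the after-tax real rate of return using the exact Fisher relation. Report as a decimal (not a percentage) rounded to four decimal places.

After-tax nominal return = 10.5% × (1 − 0.149) = 8.9355%.
1 + r = 1.089355 / 1.06800 = 1.019995
After-tax real rate = 1.019995 − 1 → 0.0200.

0.0200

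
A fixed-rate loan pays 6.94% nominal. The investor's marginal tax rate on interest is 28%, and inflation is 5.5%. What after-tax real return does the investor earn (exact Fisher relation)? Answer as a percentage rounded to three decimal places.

-0.477%

After-tax nominal return = 6.94% × (1 − 0.28) = 4.9968%.
1 + r = 1.049968 / 1.05500 = 0.995230
After-tax real rate = 0.995230 − 1 → -0.477%.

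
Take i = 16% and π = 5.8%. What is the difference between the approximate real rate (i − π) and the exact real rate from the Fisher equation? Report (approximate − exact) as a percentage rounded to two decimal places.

0.56%

Approximate: r ≈ 16.000% − 5.800% = 10.2000%
Exact: (1 + 0.1600)/(1 + 0.0580) − 1 = 9.6408%
Error = 10.2000% − 9.6408% = 0.5592% → 0.56%.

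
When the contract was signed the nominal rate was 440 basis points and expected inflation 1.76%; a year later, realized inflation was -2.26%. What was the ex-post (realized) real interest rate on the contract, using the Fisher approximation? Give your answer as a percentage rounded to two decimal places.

6.66%

Ex-post: 4.4% − (-2.26%) = 6.660%
So the realized real rate is 6.66%.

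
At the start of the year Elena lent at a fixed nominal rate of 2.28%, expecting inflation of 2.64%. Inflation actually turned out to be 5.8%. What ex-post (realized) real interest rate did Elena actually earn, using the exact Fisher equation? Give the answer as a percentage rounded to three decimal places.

-3.327%

Ex-post: (1 + 0.0228)/(1 + 0.0580) − 1 = -3.3270%
So the realized real rate is -3.327%.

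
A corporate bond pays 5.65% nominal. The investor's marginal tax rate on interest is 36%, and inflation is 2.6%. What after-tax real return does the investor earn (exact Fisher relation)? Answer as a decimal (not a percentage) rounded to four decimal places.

0.0099

After-tax nominal return = 5.65% × (1 − 0.36) = 3.6160%.
1 + r = 1.03616 / 1.02600 = 1.009903
After-tax real rate = 1.009903 − 1 → 0.0099.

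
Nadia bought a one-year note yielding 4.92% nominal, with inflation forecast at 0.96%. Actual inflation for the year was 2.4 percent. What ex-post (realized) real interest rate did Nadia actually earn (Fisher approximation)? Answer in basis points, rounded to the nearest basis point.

252 basis points

Ex-post: 4.92% − 2.4% = 2.520%
So the realized real rate is 252 basis points.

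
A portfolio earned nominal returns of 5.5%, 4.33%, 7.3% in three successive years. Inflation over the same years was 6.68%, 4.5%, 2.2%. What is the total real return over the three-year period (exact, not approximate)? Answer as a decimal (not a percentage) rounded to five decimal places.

0.03660

Nominal growth factor = 1.0550 × 1.0433 × 1.0730 = 1.181031
Price-level growth factor = 1.0668 × 1.0450 × 1.0220 = 1.139332
Real growth factor = 1.181031 / 1.139332 = 1.036600
Total real return = 1.036600 − 1 → 0.03660.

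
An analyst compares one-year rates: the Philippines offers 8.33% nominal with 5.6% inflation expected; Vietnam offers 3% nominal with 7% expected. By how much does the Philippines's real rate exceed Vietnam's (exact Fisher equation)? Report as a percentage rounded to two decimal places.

6.32%

The Philippines: (1 + 0.0833)/(1 + 0.0560) − 1 = 2.5852%
Vietnam: (1 + 0.0300)/(1 + 0.0700) − 1 = -3.7383%
Differential = 2.5852% − (-3.7383%) = 6.3235% → 6.32%.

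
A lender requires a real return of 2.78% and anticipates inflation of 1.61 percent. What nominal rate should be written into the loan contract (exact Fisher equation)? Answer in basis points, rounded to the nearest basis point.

443 basis points

(1 + i) = (1 + r)(1 + π) = 1.02780 × 1.01610 = 1.04434758
i = 1.04434758 − 1, so the required nominal rate is 443 basis points.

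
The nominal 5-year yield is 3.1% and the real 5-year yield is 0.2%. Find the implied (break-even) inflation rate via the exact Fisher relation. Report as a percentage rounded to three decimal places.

(1 + π) = (1 + i)/(1 + r) = 1.03100 / 1.00200 = 1.028942
Break-even inflation = 1.028942 − 1 → 2.894%.

2.894%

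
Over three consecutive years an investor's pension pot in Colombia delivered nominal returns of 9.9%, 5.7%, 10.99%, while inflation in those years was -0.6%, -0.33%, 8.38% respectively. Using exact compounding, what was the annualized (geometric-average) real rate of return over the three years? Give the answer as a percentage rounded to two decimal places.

6.29%

Nominal growth factor = 1.0990 × 1.0570 × 1.1099 = 1.28930757
Price-level growth factor = 0.9940 × 0.9967 × 1.0838 = 1.07374212
Real growth factor = 1.28930757 / 1.07374212 = 1.20076091
Annualized real rate = 1.20076091^(1/3) − 1 = 6.2883% → 6.29%.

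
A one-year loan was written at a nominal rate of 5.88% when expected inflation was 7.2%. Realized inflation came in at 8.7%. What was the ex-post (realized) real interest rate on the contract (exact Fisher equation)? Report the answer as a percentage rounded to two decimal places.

-2.59%

Ex-post: (1 + 0.0588)/(1 + 0.0870) − 1 = -2.5943%
So the realized real rate is -2.59%.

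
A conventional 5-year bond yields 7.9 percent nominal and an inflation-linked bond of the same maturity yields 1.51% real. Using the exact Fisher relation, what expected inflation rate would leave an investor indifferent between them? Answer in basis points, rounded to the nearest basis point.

(1 + π) = (1 + i)/(1 + r) = 1.07900 / 1.01510 = 1.062949
Break-even inflation = 1.062949 − 1 → 629 basis points.

629 basis points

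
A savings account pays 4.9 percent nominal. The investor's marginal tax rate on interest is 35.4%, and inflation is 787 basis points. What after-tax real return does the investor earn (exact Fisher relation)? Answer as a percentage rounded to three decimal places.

After-tax nominal return = 4.9% × (1 − 0.354) = 3.1654%.
1 + r = 1.031654 / 1.07870 = 0.956386
After-tax real rate = 0.956386 − 1 → -4.361%.

-4.361%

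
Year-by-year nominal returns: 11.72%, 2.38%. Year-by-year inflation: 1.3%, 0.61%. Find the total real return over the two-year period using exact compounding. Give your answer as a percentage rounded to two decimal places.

12.23%

Compound the nominal returns: 1.1172 × 1.0238 = 1.143789.
Compound inflation: 1.0130 × 1.0061 = 1.019179.
Deflate: 1.143789 / 1.019179 = 1.122265.
Total real return = 1.122265 − 1 → 12.23%.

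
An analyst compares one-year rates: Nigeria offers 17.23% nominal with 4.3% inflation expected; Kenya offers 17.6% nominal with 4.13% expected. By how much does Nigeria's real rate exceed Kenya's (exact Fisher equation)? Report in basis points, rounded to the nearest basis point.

-54 basis points

Nigeria: (1 + 0.1723)/(1 + 0.0430) − 1 = 12.3969%
Kenya: (1 + 0.1760)/(1 + 0.0413) − 1 = 12.9358%
Differential = 12.3969% − 12.9358% = -0.5388% → -54 basis points.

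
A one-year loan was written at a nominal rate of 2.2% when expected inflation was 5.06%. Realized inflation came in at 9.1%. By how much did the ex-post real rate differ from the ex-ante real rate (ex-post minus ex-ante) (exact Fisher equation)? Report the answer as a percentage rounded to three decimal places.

-3.602%

Ex-ante: (1 + 0.0220)/(1 + 0.0506) − 1 = -2.7223%
Ex-post: (1 + 0.0220)/(1 + 0.0910) − 1 = -6.3245%
Difference (ex-post − ex-ante) = -3.6022% → -3.602%.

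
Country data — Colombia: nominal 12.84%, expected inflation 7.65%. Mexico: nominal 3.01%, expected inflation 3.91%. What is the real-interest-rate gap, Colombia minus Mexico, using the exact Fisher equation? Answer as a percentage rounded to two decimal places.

5.69%

Colombia: (1 + 0.1284)/(1 + 0.0765) − 1 = 4.8212%
Mexico: (1 + 0.0301)/(1 + 0.0391) − 1 = -0.8661%
Differential = 4.8212% − (-0.8661%) = 5.6873% → 5.69%.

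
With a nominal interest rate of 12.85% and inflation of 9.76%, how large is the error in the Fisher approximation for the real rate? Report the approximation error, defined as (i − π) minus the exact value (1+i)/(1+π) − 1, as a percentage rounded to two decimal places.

0.27%

Approximate: r ≈ 12.850% − 9.760% = 3.0900%
Exact: (1 + 0.1285)/(1 + 0.0976) − 1 = 2.8152%
Error = 3.0900% − 2.8152% = 0.2748% → 0.27%.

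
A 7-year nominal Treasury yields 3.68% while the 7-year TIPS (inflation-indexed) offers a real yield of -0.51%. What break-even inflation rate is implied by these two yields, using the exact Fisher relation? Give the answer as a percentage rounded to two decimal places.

4.21%

(1 + π) = (1 + i)/(1 + r) = 1.03680 / 0.99490 = 1.042115
Break-even inflation = 1.042115 − 1 → 4.21%.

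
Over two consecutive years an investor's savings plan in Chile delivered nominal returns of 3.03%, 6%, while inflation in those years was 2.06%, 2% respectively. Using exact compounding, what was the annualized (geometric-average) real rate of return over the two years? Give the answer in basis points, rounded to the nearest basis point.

243 basis points

Nominal growth factor = 1.0303 × 1.0600 = 1.09211800
Price-level growth factor = 1.0206 × 1.0200 = 1.04101200
Real growth factor = 1.09211800 / 1.04101200 = 1.04909261
Annualized real rate = 1.04909261^(1/2) − 1 = 2.4252% → 243 basis points.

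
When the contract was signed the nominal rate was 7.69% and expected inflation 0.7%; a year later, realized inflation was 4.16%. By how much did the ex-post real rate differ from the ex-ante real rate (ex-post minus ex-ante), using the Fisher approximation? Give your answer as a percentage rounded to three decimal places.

-3.460%

Ex-ante: 7.69% − 0.7% = 6.990%
Ex-post: 7.69% − 4.16% = 3.530%
Difference (ex-post − ex-ante) = -3.4600% → -3.460%.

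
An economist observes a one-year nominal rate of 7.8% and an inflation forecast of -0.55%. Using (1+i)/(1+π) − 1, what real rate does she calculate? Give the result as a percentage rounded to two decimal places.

By the Fisher relation, 1 + r = (1 + i)/(1 + π).
1 + r = 1.07800 / 0.99450 = 1.083962
r = 1.083962 − 1 = 8.3962%, i.e. 8.40%.

8.40%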